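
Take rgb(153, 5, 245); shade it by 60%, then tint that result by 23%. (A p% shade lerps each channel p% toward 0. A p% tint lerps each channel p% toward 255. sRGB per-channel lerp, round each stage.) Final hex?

#6a3c86

A 60% shade moves each channel 60% toward 0:
  R: 153 − 91.8 = 61.2 → 61
  G: 5 − 3 = 2 → 2
  B: 245 − 147 = 98 → 98
After the shade: rgb(61, 2, 98) = #3d0262.
A 23% tint moves each channel 23% toward 255:
  R: 61 + 0.23×(255−61) = 61 + 44.62 = 105.62 → 106
  G: 2 + 0.23×(255−2) = 2 + 58.19 = 60.19 → 60
  B: 98 + 36.11 = 134.11 → 134
rgb(106, 60, 134) = #6a3c86.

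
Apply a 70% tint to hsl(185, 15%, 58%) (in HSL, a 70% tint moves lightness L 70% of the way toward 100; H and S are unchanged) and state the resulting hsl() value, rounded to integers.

L moves 70% from 58 toward 100: 58 + 29.4 = 87.4 → 87.
H and S are unchanged.

hsl(185, 15%, 87%)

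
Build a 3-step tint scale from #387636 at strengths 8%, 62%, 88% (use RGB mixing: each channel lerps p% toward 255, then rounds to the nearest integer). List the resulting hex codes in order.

#387636 is rgb(56, 118, 54).
8%: (56 + 15.92 = 71.92→72, 118 + 10.96 = 128.96→129, 54 + 16.08 = 70.08→70) → #488146
62%: (56 + 123.38 = 179.38→179, 118 + 84.94 = 202.94→203, 54 + 124.62 = 178.62→179) → #B3CBB3
88%: (56 + 175.12 = 231.12→231, 118 + 120.56 = 238.56→239, 54 + 176.88 = 230.88→231) → #E7EFE7

#488146, #B3CBB3, #E7EFE7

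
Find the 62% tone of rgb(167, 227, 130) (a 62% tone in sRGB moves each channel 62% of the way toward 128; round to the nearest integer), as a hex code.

Per channel, c → c + 0.62(128 − c):
  R: 167 + 0.62×(128−167) = 167 − 24.18 = 142.82 → 143
  G: 227 + 0.62×(128−227) = 227 − 61.38 = 165.62 → 166
  B: 130 − 1.24 = 128.76 → 129
rgb(143, 166, 129) = #8fa681.

#8fa681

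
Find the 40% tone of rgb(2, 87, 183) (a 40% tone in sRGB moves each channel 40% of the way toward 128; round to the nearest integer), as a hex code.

A 40% tone moves each channel 40% toward 128:
  R: 2 + 50.4 = 52.4 → 52
  G: 87 + 0.4×(128−87) = 87 + 16.4 = 103.4 → 103
  B: 183 + 0.4×(128−183) = 183 − 22 = 161 → 161
rgb(52, 103, 161) = #3467a1.

#3467a1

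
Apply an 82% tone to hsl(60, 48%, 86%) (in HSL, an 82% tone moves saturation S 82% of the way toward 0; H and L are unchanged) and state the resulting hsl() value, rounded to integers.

S moves 82% from 48 toward 0: 48 − 39.36 = 8.64 → 9.
H and L are unchanged.

hsl(60, 9%, 86%)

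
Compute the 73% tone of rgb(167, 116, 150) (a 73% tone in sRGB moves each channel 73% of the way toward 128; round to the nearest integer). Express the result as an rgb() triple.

rgb(139, 125, 134)

Per channel, c → c + 0.73(128 − c):
  R: 167 − 28.47 = 138.53 → 139
  G: 116 + 0.73×(128−116) = 116 + 8.76 = 124.76 → 125
  B: 150 + 0.73×(128−150) = 150 − 16.06 = 133.94 → 134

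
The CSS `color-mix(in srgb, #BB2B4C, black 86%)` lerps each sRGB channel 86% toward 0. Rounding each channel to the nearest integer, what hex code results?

#BB2B4C is rgb(187, 43, 76).
Per channel, c → c + 0.86(0 − c):
  R: 187 − 160.82 = 26.18 → 26
  G: 43 + 0.86×(0−43) = 43 − 36.98 = 6.02 → 6
  B: 76 + 0.86×(0−76) = 76 − 65.36 = 10.64 → 11
rgb(26, 6, 11) = #1A060B.

#1A060B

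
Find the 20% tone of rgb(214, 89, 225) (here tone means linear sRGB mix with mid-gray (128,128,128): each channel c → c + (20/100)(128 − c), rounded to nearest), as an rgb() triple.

A 20% tone moves each channel 20% toward 128:
  R: 214 + 0.2×(128−214) = 214 − 17.2 = 196.8 → 197
  G: 89 + 0.2×(128−89) = 89 + 7.8 = 96.8 → 97
  B: 225 + 0.2×(128−225) = 225 − 19.4 = 205.6 → 206

rgb(197, 97, 206)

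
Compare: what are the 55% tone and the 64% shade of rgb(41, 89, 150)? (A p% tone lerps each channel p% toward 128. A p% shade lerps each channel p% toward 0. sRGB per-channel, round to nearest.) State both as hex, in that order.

#596E8A, #0F2036

55% tone:
  R: 41 + 47.85 = 88.85 → 89
  G: 89 + 21.45 = 110.45 → 110
  B: 150 + 0.55×(128−150) = 150 − 12.1 = 137.9 → 138
  → #596E8A
64% shade:
  R: 41 − 26.24 = 14.76 → 15
  G: 89 − 56.96 = 32.04 → 32
  B: 150 + 0.64×(0−150) = 150 − 96 = 54 → 54
  → #0F2036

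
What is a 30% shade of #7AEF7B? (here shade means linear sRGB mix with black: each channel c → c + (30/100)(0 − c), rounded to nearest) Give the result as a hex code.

#55A756

#7AEF7B is rgb(122, 239, 123).
Per channel, c → c + 0.3(0 − c):
  R: 122 − 36.6 = 85.4 → 85
  G: 239 + 0.3×(0−239) = 239 − 71.7 = 167.3 → 167
  B: 123 − 36.9 = 86.1 → 86
rgb(85, 167, 86) = #55A756.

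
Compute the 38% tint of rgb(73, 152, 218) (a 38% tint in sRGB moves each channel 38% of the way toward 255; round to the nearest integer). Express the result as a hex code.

Per channel, c → c + 0.38(255 − c):
  R: 73 + 69.16 = 142.16 → 142
  G: 152 + 39.14 = 191.14 → 191
  B: 218 + 0.38×(255−218) = 218 + 14.06 = 232.06 → 232
rgb(142, 191, 232) = #8EBFE8.

#8EBFE8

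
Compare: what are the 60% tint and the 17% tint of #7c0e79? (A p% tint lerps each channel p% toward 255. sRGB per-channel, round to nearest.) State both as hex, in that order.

#cb9fc9, #923790

#7c0e79 is rgb(124, 14, 121).
60% tint:
  R: 124 + 78.6 = 202.6 → 203
  G: 14 + 0.6×(255−14) = 14 + 144.6 = 158.6 → 159
  B: 121 + 0.6×(255−121) = 121 + 80.4 = 201.4 → 201
  → #cb9fc9
17% tint:
  R: 124 + 0.17×(255−124) = 124 + 22.27 = 146.27 → 146
  G: 14 + 40.97 = 54.97 → 55
  B: 121 + 0.17×(255−121) = 121 + 22.78 = 143.78 → 144
  → #923790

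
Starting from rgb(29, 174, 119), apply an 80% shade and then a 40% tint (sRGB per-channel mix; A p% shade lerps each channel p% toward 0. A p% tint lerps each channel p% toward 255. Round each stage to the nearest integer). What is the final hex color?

Lerp each channel 80% toward 0:
  R: 29 + 0.8×(0−29) = 29 − 23.2 = 5.8 → 6
  G: 174 − 139.2 = 34.8 → 35
  B: 119 − 95.2 = 23.8 → 24
After the shade: rgb(6, 35, 24) = #062318.
Lerp each channel 40% toward 255:
  R: 6 + 0.4×(255−6) = 6 + 99.6 = 105.6 → 106
  G: 35 + 0.4×(255−35) = 35 + 88 = 123 → 123
  B: 24 + 0.4×(255−24) = 24 + 92.4 = 116.4 → 116
rgb(106, 123, 116) = #6a7b74.

#6a7b74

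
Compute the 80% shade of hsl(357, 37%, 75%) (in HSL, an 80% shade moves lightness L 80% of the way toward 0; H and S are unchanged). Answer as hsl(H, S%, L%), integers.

hsl(357, 37%, 15%)

L moves 80% from 75 toward 0: 75 − 60 = 15 → 15.
H and S are unchanged.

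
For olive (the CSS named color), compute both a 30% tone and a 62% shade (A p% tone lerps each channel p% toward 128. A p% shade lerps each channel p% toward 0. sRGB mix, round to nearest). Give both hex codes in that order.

CSS olive is rgb(128, 128, 0).
30% tone:
  R: 128 + 0.3×(128−128) = 128 + 0 = 128 → 128
  G: 128 + 0.3×(128−128) = 128 + 0 = 128 → 128
  B: 0 + 0.3×(128−0) = 0 + 38.4 = 38.4 → 38
  → #808026
62% shade:
  R: 128 − 79.36 = 48.64 → 49
  G: 128 + 0.62×(0−128) = 128 − 79.36 = 48.64 → 49
  B: 0 + 0.62×(0−0) = 0 + 0 = 0 → 0
  → #313100

#808026, #313100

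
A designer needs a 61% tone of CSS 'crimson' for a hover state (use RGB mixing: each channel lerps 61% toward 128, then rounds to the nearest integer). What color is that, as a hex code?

#A45665

CSS crimson is rgb(220, 20, 60).
Per channel, c → c + 0.61(128 − c):
  R: 220 − 56.12 = 163.88 → 164
  G: 20 + 0.61×(128−20) = 20 + 65.88 = 85.88 → 86
  B: 60 + 0.61×(128−60) = 60 + 41.48 = 101.48 → 101
rgb(164, 86, 101) = #A45665.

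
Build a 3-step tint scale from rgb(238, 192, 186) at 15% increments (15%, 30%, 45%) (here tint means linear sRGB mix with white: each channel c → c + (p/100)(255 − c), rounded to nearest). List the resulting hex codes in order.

#F1C9C4, #F3D3CF, #F6DCD9

15%: (238 + 2.55 = 240.55→241, 192 + 9.45 = 201.45→201, 186 + 10.35 = 196.35→196) → #F1C9C4
30%: (238 + 5.1 = 243.1→243, 192 + 18.9 = 210.9→211, 186 + 20.7 = 206.7→207) → #F3D3CF
45%: (238 + 7.65 = 245.65→246, 192 + 28.35 = 220.35→220, 186 + 31.05 = 217.05→217) → #F6DCD9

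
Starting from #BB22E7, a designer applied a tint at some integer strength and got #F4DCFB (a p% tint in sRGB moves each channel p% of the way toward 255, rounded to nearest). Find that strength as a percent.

84%

#BB22E7 is rgb(187, 34, 231); #F4DCFB is rgb(244, 220, 251).
On the G channel (widest range): 220 ≈ 34 + (p/100)(255 − 34), so p ≈ 100×(220 − 34)/(255 − 34) = 18600/221 = 84.16.
p = 84 reproduces all three channels after rounding.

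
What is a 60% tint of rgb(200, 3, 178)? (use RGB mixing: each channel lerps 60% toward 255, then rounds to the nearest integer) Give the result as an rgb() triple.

rgb(233, 154, 224)

Per channel, c → c + 0.6(255 − c):
  R: 200 + 0.6×(255−200) = 200 + 33 = 233 → 233
  G: 3 + 151.2 = 154.2 → 154
  B: 178 + 46.2 = 224.2 → 224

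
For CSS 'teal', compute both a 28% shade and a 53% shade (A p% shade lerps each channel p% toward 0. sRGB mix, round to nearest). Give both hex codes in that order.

CSS teal is rgb(0, 128, 128).
28% shade:
  R: 0 + 0 = 0 → 0
  G: 128 − 35.84 = 92.16 → 92
  B: 128 − 35.84 = 92.16 → 92
  → #005C5C
53% shade:
  R: 0 + 0.53×(0−0) = 0 + 0 = 0 → 0
  G: 128 − 67.84 = 60.16 → 60
  B: 128 − 67.84 = 60.16 → 60
  → #003C3C

#005C5C, #003C3C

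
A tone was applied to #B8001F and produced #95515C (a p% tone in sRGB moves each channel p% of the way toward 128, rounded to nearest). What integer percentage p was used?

63%

#B8001F is rgb(184, 0, 31); #95515C is rgb(149, 81, 92).
On the G channel (widest range): 81 ≈ 0 + (p/100)(128 − 0), so p ≈ 100×(81 − 0)/(128 − 0) = 8100/128 = 63.28.
p = 63 reproduces all three channels after rounding.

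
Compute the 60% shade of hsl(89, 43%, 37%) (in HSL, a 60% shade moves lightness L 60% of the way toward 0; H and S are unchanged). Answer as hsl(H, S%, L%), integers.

hsl(89, 43%, 15%)

L moves 60% from 37 toward 0: 37 − 22.2 = 14.8 → 15.
H and S are unchanged.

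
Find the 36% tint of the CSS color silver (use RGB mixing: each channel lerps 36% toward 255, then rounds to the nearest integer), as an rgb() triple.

CSS silver is rgb(192, 192, 192).
Per channel, c → c + 0.36(255 − c):
  R: 192 + 0.36×(255−192) = 192 + 22.68 = 214.68 → 215
  G: 192 + 0.36×(255−192) = 192 + 22.68 = 214.68 → 215
  B: 192 + 0.36×(255−192) = 192 + 22.68 = 214.68 → 215

rgb(215, 215, 215)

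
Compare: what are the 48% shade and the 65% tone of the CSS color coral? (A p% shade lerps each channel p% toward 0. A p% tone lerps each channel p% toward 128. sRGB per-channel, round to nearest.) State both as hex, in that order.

CSS coral is rgb(255, 127, 80).
48% shade:
  R: 255 + 0.48×(0−255) = 255 − 122.4 = 132.6 → 133
  G: 127 − 60.96 = 66.04 → 66
  B: 80 + 0.48×(0−80) = 80 − 38.4 = 41.6 → 42
  → #85422a
65% tone:
  R: 255 + 0.65×(128−255) = 255 − 82.55 = 172.45 → 172
  G: 127 + 0.65 = 127.65 → 128
  B: 80 + 0.65×(128−80) = 80 + 31.2 = 111.2 → 111
  → #ac806f

#85422a, #ac806f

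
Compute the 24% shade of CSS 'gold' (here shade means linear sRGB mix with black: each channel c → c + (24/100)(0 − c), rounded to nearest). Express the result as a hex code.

#C2A300

CSS gold is rgb(255, 215, 0).
Lerp each channel 24% toward 0:
  R: 255 + 0.24×(0−255) = 255 − 61.2 = 193.8 → 194
  G: 215 − 51.6 = 163.4 → 163
  B: 0 + 0.24×(0−0) = 0 + 0 = 0 → 0
rgb(194, 163, 0) = #C2A300.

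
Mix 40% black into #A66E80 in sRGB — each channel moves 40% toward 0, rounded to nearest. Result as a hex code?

#64424D

#A66E80 is rgb(166, 110, 128).
A 40% shade moves each channel 40% toward 0:
  R: 166 + 0.4×(0−166) = 166 − 66.4 = 99.6 → 100
  G: 110 + 0.4×(0−110) = 110 − 44 = 66 → 66
  B: 128 − 51.2 = 76.8 → 77
rgb(100, 66, 77) = #64424D.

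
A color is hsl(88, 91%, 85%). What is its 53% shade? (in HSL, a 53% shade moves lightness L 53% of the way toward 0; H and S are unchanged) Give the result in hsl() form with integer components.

L moves 53% from 85 toward 0: 85 − 45.05 = 39.95 → 40.
H and S are unchanged.

hsl(88, 91%, 40%)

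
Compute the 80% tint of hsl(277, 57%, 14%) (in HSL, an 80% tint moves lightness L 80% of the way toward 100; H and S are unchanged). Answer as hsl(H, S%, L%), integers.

hsl(277, 57%, 83%)

L moves 80% from 14 toward 100: 14 + 68.8 = 82.8 → 83.
H and S are unchanged.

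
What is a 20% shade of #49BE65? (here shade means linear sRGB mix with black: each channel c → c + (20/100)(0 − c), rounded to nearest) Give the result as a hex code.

#49BE65 is rgb(73, 190, 101).
Per channel, c → c + 0.2(0 − c):
  R: 73 + 0.2×(0−73) = 73 − 14.6 = 58.4 → 58
  G: 190 − 38 = 152 → 152
  B: 101 + 0.2×(0−101) = 101 − 20.2 = 80.8 → 81
rgb(58, 152, 81) = #3A9851.

#3A9851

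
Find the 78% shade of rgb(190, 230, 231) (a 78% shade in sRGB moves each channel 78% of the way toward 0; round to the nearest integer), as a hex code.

A 78% shade moves each channel 78% toward 0:
  R: 190 + 0.78×(0−190) = 190 − 148.2 = 41.8 → 42
  G: 230 + 0.78×(0−230) = 230 − 179.4 = 50.6 → 51
  B: 231 − 180.18 = 50.82 → 51
rgb(42, 51, 51) = #2a3333.

#2a3333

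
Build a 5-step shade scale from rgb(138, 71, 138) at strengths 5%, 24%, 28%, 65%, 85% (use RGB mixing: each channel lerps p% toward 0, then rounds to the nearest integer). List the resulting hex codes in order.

5%: (138 − 6.9 = 131.1→131, 71 − 3.55 = 67.45→67, 138 − 6.9 = 131.1→131) → #834383
24%: (138 − 33.12 = 104.88→105, 71 − 17.04 = 53.96→54, 138 − 33.12 = 104.88→105) → #693669
28%: (138 − 38.64 = 99.36→99, 71 − 19.88 = 51.12→51, 138 − 38.64 = 99.36→99) → #633363
65%: (138 − 89.7 = 48.3→48, 71 − 46.15 = 24.85→25, 138 − 89.7 = 48.3→48) → #301930
85%: (138 − 117.3 = 20.7→21, 71 − 60.35 = 10.65→11, 138 − 117.3 = 20.7→21) → #150b15

#834383, #693669, #633363, #301930, #150b15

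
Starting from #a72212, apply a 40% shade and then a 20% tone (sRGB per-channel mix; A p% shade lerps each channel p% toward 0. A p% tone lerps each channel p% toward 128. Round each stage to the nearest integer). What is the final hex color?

#6a2a22

#a72212 is rgb(167, 34, 18).
A 40% shade moves each channel 40% toward 0:
  R: 167 + 0.4×(0−167) = 167 − 66.8 = 100.2 → 100
  G: 34 − 13.6 = 20.4 → 20
  B: 18 + 0.4×(0−18) = 18 − 7.2 = 10.8 → 11
After the shade: rgb(100, 20, 11) = #64140b.
Per channel, c → c + 0.2(128 − c):
  R: 100 + 0.2×(128−100) = 100 + 5.6 = 105.6 → 106
  G: 20 + 0.2×(128−20) = 20 + 21.6 = 41.6 → 42
  B: 11 + 0.2×(128−11) = 11 + 23.4 = 34.4 → 34
rgb(106, 42, 34) = #6a2a22.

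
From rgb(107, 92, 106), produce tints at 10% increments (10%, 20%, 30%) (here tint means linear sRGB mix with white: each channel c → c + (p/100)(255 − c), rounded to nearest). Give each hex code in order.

#7a6c79, #897d88, #978d97

10%: (107 + 14.8 = 121.8→122, 92 + 16.3 = 108.3→108, 106 + 14.9 = 120.9→121) → #7a6c79
20%: (107 + 29.6 = 136.6→137, 92 + 32.6 = 124.6→125, 106 + 29.8 = 135.8→136) → #897d88
30%: (107 + 44.4 = 151.4→151, 92 + 48.9 = 140.9→141, 106 + 44.7 = 150.7→151) → #978d97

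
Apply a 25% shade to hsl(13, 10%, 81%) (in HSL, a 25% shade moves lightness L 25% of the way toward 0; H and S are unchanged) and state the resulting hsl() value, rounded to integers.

hsl(13, 10%, 61%)

L moves 25% from 81 toward 0: 81 − 20.25 = 60.75 → 61.
H and S are unchanged.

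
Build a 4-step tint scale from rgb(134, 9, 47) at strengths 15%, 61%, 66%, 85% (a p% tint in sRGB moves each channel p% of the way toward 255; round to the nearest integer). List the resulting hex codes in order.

#982E4E, #D09FAE, #D6ABB8, #EDDAE0

15%: (134 + 18.15 = 152.15→152, 9 + 36.9 = 45.9→46, 47 + 31.2 = 78.2→78) → #982E4E
61%: (134 + 73.81 = 207.81→208, 9 + 150.06 = 159.06→159, 47 + 126.88 = 173.88→174) → #D09FAE
66%: (134 + 79.86 = 213.86→214, 9 + 162.36 = 171.36→171, 47 + 137.28 = 184.28→184) → #D6ABB8
85%: (134 + 102.85 = 236.85→237, 9 + 209.1 = 218.1→218, 47 + 176.8 = 223.8→224) → #EDDAE0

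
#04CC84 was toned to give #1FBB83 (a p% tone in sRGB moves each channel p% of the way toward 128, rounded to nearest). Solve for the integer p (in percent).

#04CC84 is rgb(4, 204, 132); #1FBB83 is rgb(31, 187, 131).
On the R channel (widest range): 31 ≈ 4 + (p/100)(128 − 4), so p ≈ 100×(31 − 4)/(128 − 4) = 2700/124 = 21.77.
p = 22 reproduces all three channels after rounding.

22%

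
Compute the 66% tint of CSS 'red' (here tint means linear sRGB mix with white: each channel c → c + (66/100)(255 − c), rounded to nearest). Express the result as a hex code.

CSS red is rgb(255, 0, 0).
A 66% tint moves each channel 66% toward 255:
  R: 255 + 0.66×(255−255) = 255 + 0 = 255 → 255
  G: 0 + 168.3 = 168.3 → 168
  B: 0 + 168.3 = 168.3 → 168
rgb(255, 168, 168) = #FFA8A8.

#FFA8A8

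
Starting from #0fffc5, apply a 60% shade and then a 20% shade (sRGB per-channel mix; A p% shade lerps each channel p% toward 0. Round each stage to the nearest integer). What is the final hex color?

#05523f

#0fffc5 is rgb(15, 255, 197).
Per channel, c → c + 0.6(0 − c):
  R: 15 + 0.6×(0−15) = 15 − 9 = 6 → 6
  G: 255 + 0.6×(0−255) = 255 − 153 = 102 → 102
  B: 197 + 0.6×(0−197) = 197 − 118.2 = 78.8 → 79
After the shade: rgb(6, 102, 79) = #06664f.
A 20% shade moves each channel 20% toward 0:
  R: 6 − 1.2 = 4.8 → 5
  G: 102 + 0.2×(0−102) = 102 − 20.4 = 81.6 → 82
  B: 79 + 0.2×(0−79) = 79 − 15.8 = 63.2 → 63
rgb(5, 82, 63) = #05523f.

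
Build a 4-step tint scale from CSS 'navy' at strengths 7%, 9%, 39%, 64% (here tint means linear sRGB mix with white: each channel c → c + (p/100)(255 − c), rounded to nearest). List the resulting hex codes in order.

#121289, #17178B, #6363B2, #A3A3D1

CSS navy is rgb(0, 0, 128).
7%: (0 + 17.85 = 17.85→18, 0 + 17.85 = 17.85→18, 128 + 8.89 = 136.89→137) → #121289
9%: (0 + 22.95 = 22.95→23, 0 + 22.95 = 22.95→23, 128 + 11.43 = 139.43→139) → #17178B
39%: (0 + 99.45 = 99.45→99, 0 + 99.45 = 99.45→99, 128 + 49.53 = 177.53→178) → #6363B2
64%: (0 + 163.2 = 163.2→163, 0 + 163.2 = 163.2→163, 128 + 81.28 = 209.28→209) → #A3A3D1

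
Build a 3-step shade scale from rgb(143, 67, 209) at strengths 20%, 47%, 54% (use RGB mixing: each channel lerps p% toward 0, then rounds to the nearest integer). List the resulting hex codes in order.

20%: (143 − 28.6 = 114.4→114, 67 − 13.4 = 53.6→54, 209 − 41.8 = 167.2→167) → #7236A7
47%: (143 − 67.21 = 75.79→76, 67 − 31.49 = 35.51→36, 209 − 98.23 = 110.77→111) → #4C246F
54%: (143 − 77.22 = 65.78→66, 67 − 36.18 = 30.82→31, 209 − 112.86 = 96.14→96) → #421F60

#7236A7, #4C246F, #421F60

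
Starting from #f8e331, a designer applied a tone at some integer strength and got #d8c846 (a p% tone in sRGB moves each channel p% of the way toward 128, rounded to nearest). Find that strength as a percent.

#f8e331 is rgb(248, 227, 49); #d8c846 is rgb(216, 200, 70).
On the R channel (widest range): 216 ≈ 248 + (p/100)(128 − 248), so p ≈ 100×(216 − 248)/(128 − 248) = -3200/-120 = 26.67.
p = 27 reproduces all three channels after rounding.

27%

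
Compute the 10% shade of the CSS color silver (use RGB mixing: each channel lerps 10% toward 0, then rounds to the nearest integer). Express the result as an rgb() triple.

rgb(173, 173, 173)

CSS silver is rgb(192, 192, 192).
Per channel, c → c + 0.1(0 − c):
  R: 192 + 0.1×(0−192) = 192 − 19.2 = 172.8 → 173
  G: 192 + 0.1×(0−192) = 192 − 19.2 = 172.8 → 173
  B: 192 + 0.1×(0−192) = 192 − 19.2 = 172.8 → 173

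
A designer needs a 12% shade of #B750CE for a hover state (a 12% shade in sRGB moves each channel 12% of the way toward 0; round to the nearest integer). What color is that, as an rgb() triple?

rgb(161, 70, 181)

#B750CE is rgb(183, 80, 206).
Lerp each channel 12% toward 0:
  R: 183 − 21.96 = 161.04 → 161
  G: 80 + 0.12×(0−80) = 80 − 9.6 = 70.4 → 70
  B: 206 − 24.72 = 181.28 → 181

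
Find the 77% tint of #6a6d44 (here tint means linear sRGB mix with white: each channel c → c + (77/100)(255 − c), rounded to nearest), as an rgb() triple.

#6a6d44 is rgb(106, 109, 68).
Per channel, c → c + 0.77(255 − c):
  R: 106 + 0.77×(255−106) = 106 + 114.73 = 220.73 → 221
  G: 109 + 112.42 = 221.42 → 221
  B: 68 + 0.77×(255−68) = 68 + 143.99 = 211.99 → 212

rgb(221, 221, 212)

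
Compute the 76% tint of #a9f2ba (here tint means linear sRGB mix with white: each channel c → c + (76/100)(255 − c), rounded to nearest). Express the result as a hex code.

#eafcee

#a9f2ba is rgb(169, 242, 186).
Lerp each channel 76% toward 255:
  R: 169 + 65.36 = 234.36 → 234
  G: 242 + 9.88 = 251.88 → 252
  B: 186 + 0.76×(255−186) = 186 + 52.44 = 238.44 → 238
rgb(234, 252, 238) = #eafcee.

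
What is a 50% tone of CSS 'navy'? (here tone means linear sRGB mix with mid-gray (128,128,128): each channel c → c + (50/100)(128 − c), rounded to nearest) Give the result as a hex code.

CSS navy is rgb(0, 0, 128).
Lerp each channel 50% toward 128:
  R: 0 + 0.5×(128−0) = 0 + 64 = 64 → 64
  G: 0 + 64 = 64 → 64
  B: 128 + 0.5×(128−128) = 128 + 0 = 128 → 128
rgb(64, 64, 128) = #404080.

#404080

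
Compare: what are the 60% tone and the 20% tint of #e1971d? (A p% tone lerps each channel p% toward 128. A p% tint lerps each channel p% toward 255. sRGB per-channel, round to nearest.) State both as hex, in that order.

#a78958, #e7ac4a

#e1971d is rgb(225, 151, 29).
60% tone:
  R: 225 + 0.6×(128−225) = 225 − 58.2 = 166.8 → 167
  G: 151 + 0.6×(128−151) = 151 − 13.8 = 137.2 → 137
  B: 29 + 59.4 = 88.4 → 88
  → #a78958
20% tint:
  R: 225 + 0.2×(255−225) = 225 + 6 = 231 → 231
  G: 151 + 0.2×(255−151) = 151 + 20.8 = 171.8 → 172
  B: 29 + 45.2 = 74.2 → 74
  → #e7ac4a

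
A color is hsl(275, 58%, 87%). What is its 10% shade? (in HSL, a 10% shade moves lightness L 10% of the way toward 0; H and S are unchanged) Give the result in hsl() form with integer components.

L moves 10% from 87 toward 0: 87 − 8.7 = 78.3 → 78.
H and S are unchanged.

hsl(275, 58%, 78%)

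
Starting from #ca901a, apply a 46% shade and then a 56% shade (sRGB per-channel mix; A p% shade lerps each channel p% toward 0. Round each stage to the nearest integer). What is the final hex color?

#302206

#ca901a is rgb(202, 144, 26).
Lerp each channel 46% toward 0:
  R: 202 + 0.46×(0−202) = 202 − 92.92 = 109.08 → 109
  G: 144 + 0.46×(0−144) = 144 − 66.24 = 77.76 → 78
  B: 26 − 11.96 = 14.04 → 14
After the shade: rgb(109, 78, 14) = #6d4e0e.
A 56% shade moves each channel 56% toward 0:
  R: 109 + 0.56×(0−109) = 109 − 61.04 = 47.96 → 48
  G: 78 − 43.68 = 34.32 → 34
  B: 14 − 7.84 = 6.16 → 6
rgb(48, 34, 6) = #302206.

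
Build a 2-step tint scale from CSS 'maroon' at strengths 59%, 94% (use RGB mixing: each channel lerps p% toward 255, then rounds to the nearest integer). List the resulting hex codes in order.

#CB9696, #F7F0F0

CSS maroon is rgb(128, 0, 0).
59%: (128 + 74.93 = 202.93→203, 0 + 150.45 = 150.45→150, 0 + 150.45 = 150.45→150) → #CB9696
94%: (128 + 119.38 = 247.38→247, 0 + 239.7 = 239.7→240, 0 + 239.7 = 239.7→240) → #F7F0F0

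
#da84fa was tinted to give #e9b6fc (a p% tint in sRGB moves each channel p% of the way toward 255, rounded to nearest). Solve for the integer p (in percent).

#da84fa is rgb(218, 132, 250); #e9b6fc is rgb(233, 182, 252).
On the G channel (widest range): 182 ≈ 132 + (p/100)(255 − 132), so p ≈ 100×(182 − 132)/(255 − 132) = 5000/123 = 40.65.
p = 41 reproduces all three channels after rounding.

41%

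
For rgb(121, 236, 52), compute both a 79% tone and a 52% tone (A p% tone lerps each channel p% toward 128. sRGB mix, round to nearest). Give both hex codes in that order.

79% tone:
  R: 121 + 0.79×(128−121) = 121 + 5.53 = 126.53 → 127
  G: 236 − 85.32 = 150.68 → 151
  B: 52 + 60.04 = 112.04 → 112
  → #7F9770
52% tone:
  R: 121 + 0.52×(128−121) = 121 + 3.64 = 124.64 → 125
  G: 236 − 56.16 = 179.84 → 180
  B: 52 + 0.52×(128−52) = 52 + 39.52 = 91.52 → 92
  → #7DB45C

#7F9770, #7DB45C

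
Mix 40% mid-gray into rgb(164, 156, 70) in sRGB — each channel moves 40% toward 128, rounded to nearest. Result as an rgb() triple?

rgb(150, 145, 93)

Lerp each channel 40% toward 128:
  R: 164 + 0.4×(128−164) = 164 − 14.4 = 149.6 → 150
  G: 156 − 11.2 = 144.8 → 145
  B: 70 + 0.4×(128−70) = 70 + 23.2 = 93.2 → 93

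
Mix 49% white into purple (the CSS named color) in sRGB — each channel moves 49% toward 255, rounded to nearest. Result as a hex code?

#BE7DBE

CSS purple is rgb(128, 0, 128).
Per channel, c → c + 0.49(255 − c):
  R: 128 + 0.49×(255−128) = 128 + 62.23 = 190.23 → 190
  G: 0 + 0.49×(255−0) = 0 + 124.95 = 124.95 → 125
  B: 128 + 0.49×(255−128) = 128 + 62.23 = 190.23 → 190
rgb(190, 125, 190) = #BE7DBE.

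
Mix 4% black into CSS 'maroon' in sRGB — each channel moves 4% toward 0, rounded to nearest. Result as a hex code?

CSS maroon is rgb(128, 0, 0).
A 4% shade moves each channel 4% toward 0:
  R: 128 + 0.04×(0−128) = 128 − 5.12 = 122.88 → 123
  G: 0 + 0.04×(0−0) = 0 + 0 = 0 → 0
  B: 0 + 0.04×(0−0) = 0 + 0 = 0 → 0
rgb(123, 0, 0) = #7B0000.

#7B0000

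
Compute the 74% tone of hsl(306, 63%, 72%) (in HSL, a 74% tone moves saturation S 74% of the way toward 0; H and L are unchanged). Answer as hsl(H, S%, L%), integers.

hsl(306, 16%, 72%)

S moves 74% from 63 toward 0: 63 − 46.62 = 16.38 → 16.
H and L are unchanged.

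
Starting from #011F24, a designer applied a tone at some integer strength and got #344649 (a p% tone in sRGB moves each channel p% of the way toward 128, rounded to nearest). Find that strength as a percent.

#011F24 is rgb(1, 31, 36); #344649 is rgb(52, 70, 73).
On the R channel (widest range): 52 ≈ 1 + (p/100)(128 − 1), so p ≈ 100×(52 − 1)/(128 − 1) = 5100/127 = 40.16.
p = 40 reproduces all three channels after rounding.

40%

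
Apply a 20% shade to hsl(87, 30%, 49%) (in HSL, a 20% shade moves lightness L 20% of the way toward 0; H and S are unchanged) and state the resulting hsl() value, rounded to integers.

hsl(87, 30%, 39%)

L moves 20% from 49 toward 0: 49 − 9.8 = 39.2 → 39.
H and S are unchanged.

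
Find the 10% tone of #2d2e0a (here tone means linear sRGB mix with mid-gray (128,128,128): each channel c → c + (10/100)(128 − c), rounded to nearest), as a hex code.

#2d2e0a is rgb(45, 46, 10).
Per channel, c → c + 0.1(128 − c):
  R: 45 + 0.1×(128−45) = 45 + 8.3 = 53.3 → 53
  G: 46 + 0.1×(128−46) = 46 + 8.2 = 54.2 → 54
  B: 10 + 11.8 = 21.8 → 22
rgb(53, 54, 22) = #353616.

#353616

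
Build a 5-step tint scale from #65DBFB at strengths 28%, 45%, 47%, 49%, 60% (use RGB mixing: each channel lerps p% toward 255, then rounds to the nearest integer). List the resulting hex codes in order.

#90E5FC, #AAEBFD, #ADECFD, #B0EDFD, #C1F1FD

#65DBFB is rgb(101, 219, 251).
28%: (101 + 43.12 = 144.12→144, 219 + 10.08 = 229.08→229, 251 + 1.12 = 252.12→252) → #90E5FC
45%: (101 + 69.3 = 170.3→170, 219 + 16.2 = 235.2→235, 251 + 1.8 = 252.8→253) → #AAEBFD
47%: (101 + 72.38 = 173.38→173, 219 + 16.92 = 235.92→236, 251 + 1.88 = 252.88→253) → #ADECFD
49%: (101 + 75.46 = 176.46→176, 219 + 17.64 = 236.64→237, 251 + 1.96 = 252.96→253) → #B0EDFD
60%: (101 + 92.4 = 193.4→193, 219 + 21.6 = 240.6→241, 251 + 2.4 = 253.4→253) → #C1F1FD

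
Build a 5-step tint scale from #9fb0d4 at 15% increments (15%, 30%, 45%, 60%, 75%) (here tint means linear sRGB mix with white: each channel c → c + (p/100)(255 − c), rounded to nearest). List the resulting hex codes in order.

#9fb0d4 is rgb(159, 176, 212).
15%: (159 + 14.4 = 173.4→173, 176 + 11.85 = 187.85→188, 212 + 6.45 = 218.45→218) → #adbcda
30%: (159 + 28.8 = 187.8→188, 176 + 23.7 = 199.7→200, 212 + 12.9 = 224.9→225) → #bcc8e1
45%: (159 + 43.2 = 202.2→202, 176 + 35.55 = 211.55→212, 212 + 19.35 = 231.35→231) → #cad4e7
60%: (159 + 57.6 = 216.6→217, 176 + 47.4 = 223.4→223, 212 + 25.8 = 237.8→238) → #d9dfee
75%: (159 + 72 = 231→231, 176 + 59.25 = 235.25→235, 212 + 32.25 = 244.25→244) → #e7ebf4

#adbcda, #bcc8e1, #cad4e7, #d9dfee, #e7ebf4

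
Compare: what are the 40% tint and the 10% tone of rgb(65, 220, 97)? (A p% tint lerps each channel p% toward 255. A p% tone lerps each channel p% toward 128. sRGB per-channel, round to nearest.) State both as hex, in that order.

#8DEAA0, #47D364

40% tint:
  R: 65 + 0.4×(255−65) = 65 + 76 = 141 → 141
  G: 220 + 14 = 234 → 234
  B: 97 + 0.4×(255−97) = 97 + 63.2 = 160.2 → 160
  → #8DEAA0
10% tone:
  R: 65 + 6.3 = 71.3 → 71
  G: 220 + 0.1×(128−220) = 220 − 9.2 = 210.8 → 211
  B: 97 + 0.1×(128−97) = 97 + 3.1 = 100.1 → 100
  → #47D364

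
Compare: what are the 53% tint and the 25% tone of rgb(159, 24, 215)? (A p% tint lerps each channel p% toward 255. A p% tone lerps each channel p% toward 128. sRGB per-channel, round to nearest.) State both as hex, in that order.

#D292EC, #9732C1

53% tint:
  R: 159 + 0.53×(255−159) = 159 + 50.88 = 209.88 → 210
  G: 24 + 0.53×(255−24) = 24 + 122.43 = 146.43 → 146
  B: 215 + 0.53×(255−215) = 215 + 21.2 = 236.2 → 236
  → #D292EC
25% tone:
  R: 159 − 7.75 = 151.25 → 151
  G: 24 + 0.25×(128−24) = 24 + 26 = 50 → 50
  B: 215 − 21.75 = 193.25 → 193
  → #9732C1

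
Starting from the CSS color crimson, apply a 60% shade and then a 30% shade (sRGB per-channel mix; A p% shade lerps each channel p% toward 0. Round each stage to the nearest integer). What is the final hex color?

#3e0611

CSS crimson is rgb(220, 20, 60).
A 60% shade moves each channel 60% toward 0:
  R: 220 + 0.6×(0−220) = 220 − 132 = 88 → 88
  G: 20 − 12 = 8 → 8
  B: 60 − 36 = 24 → 24
After the shade: rgb(88, 8, 24) = #580818.
Lerp each channel 30% toward 0:
  R: 88 − 26.4 = 61.6 → 62
  G: 8 + 0.3×(0−8) = 8 − 2.4 = 5.6 → 6
  B: 24 − 7.2 = 16.8 → 17
rgb(62, 6, 17) = #3e0611.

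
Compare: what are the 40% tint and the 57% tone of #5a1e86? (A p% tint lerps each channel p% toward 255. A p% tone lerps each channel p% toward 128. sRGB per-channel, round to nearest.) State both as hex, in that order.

#9c78b6, #705683

#5a1e86 is rgb(90, 30, 134).
40% tint:
  R: 90 + 0.4×(255−90) = 90 + 66 = 156 → 156
  G: 30 + 0.4×(255−30) = 30 + 90 = 120 → 120
  B: 134 + 0.4×(255−134) = 134 + 48.4 = 182.4 → 182
  → #9c78b6
57% tone:
  R: 90 + 21.66 = 111.66 → 112
  G: 30 + 55.86 = 85.86 → 86
  B: 134 + 0.57×(128−134) = 134 − 3.42 = 130.58 → 131
  → #705683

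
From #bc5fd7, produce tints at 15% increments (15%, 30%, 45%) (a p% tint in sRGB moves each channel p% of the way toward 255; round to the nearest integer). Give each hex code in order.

#bc5fd7 is rgb(188, 95, 215).
15%: (188 + 10.05 = 198.05→198, 95 + 24 = 119→119, 215 + 6 = 221→221) → #c677dd
30%: (188 + 20.1 = 208.1→208, 95 + 48 = 143→143, 215 + 12 = 227→227) → #d08fe3
45%: (188 + 30.15 = 218.15→218, 95 + 72 = 167→167, 215 + 18 = 233→233) → #daa7e9

#c677dd, #d08fe3, #daa7e9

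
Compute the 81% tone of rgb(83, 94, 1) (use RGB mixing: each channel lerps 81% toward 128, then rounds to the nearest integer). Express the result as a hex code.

#777A68

Lerp each channel 81% toward 128:
  R: 83 + 0.81×(128−83) = 83 + 36.45 = 119.45 → 119
  G: 94 + 27.54 = 121.54 → 122
  B: 1 + 0.81×(128−1) = 1 + 102.87 = 103.87 → 104
rgb(119, 122, 104) = #777A68.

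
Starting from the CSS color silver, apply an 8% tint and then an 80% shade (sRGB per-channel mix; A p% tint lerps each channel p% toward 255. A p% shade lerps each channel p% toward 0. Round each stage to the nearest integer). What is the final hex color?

CSS silver is rgb(192, 192, 192).
An 8% tint moves each channel 8% toward 255:
  R: 192 + 0.08×(255−192) = 192 + 5.04 = 197.04 → 197
  G: 192 + 0.08×(255−192) = 192 + 5.04 = 197.04 → 197
  B: 192 + 0.08×(255−192) = 192 + 5.04 = 197.04 → 197
After the tint: rgb(197, 197, 197) = #C5C5C5.
Per channel, c → c + 0.8(0 − c):
  R: 197 + 0.8×(0−197) = 197 − 157.6 = 39.4 → 39
  G: 197 + 0.8×(0−197) = 197 − 157.6 = 39.4 → 39
  B: 197 + 0.8×(0−197) = 197 − 157.6 = 39.4 → 39
rgb(39, 39, 39) = #272727.

#272727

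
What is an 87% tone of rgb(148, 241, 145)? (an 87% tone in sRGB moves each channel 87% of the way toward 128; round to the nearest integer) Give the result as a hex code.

#838f82

Per channel, c → c + 0.87(128 − c):
  R: 148 − 17.4 = 130.6 → 131
  G: 241 − 98.31 = 142.69 → 143
  B: 145 + 0.87×(128−145) = 145 − 14.79 = 130.21 → 130
rgb(131, 143, 130) = #838f82.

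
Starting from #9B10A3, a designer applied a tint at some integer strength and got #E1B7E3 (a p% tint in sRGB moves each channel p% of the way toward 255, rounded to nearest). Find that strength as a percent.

#9B10A3 is rgb(155, 16, 163); #E1B7E3 is rgb(225, 183, 227).
On the G channel (widest range): 183 ≈ 16 + (p/100)(255 − 16), so p ≈ 100×(183 − 16)/(255 − 16) = 16700/239 = 69.87.
p = 70 reproduces all three channels after rounding.

70%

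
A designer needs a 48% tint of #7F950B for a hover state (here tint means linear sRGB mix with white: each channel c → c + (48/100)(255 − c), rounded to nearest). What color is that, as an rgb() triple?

rgb(188, 200, 128)

#7F950B is rgb(127, 149, 11).
Per channel, c → c + 0.48(255 − c):
  R: 127 + 0.48×(255−127) = 127 + 61.44 = 188.44 → 188
  G: 149 + 50.88 = 199.88 → 200
  B: 11 + 0.48×(255−11) = 11 + 117.12 = 128.12 → 128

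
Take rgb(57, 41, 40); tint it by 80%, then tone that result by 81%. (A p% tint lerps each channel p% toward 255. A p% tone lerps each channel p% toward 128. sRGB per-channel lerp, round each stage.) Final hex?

Per channel, c → c + 0.8(255 − c):
  R: 57 + 158.4 = 215.4 → 215
  G: 41 + 0.8×(255−41) = 41 + 171.2 = 212.2 → 212
  B: 40 + 172 = 212 → 212
After the tint: rgb(215, 212, 212) = #d7d4d4.
Lerp each channel 81% toward 128:
  R: 215 − 70.47 = 144.53 → 145
  G: 212 + 0.81×(128−212) = 212 − 68.04 = 143.96 → 144
  B: 212 − 68.04 = 143.96 → 144
rgb(145, 144, 144) = #919090.

#919090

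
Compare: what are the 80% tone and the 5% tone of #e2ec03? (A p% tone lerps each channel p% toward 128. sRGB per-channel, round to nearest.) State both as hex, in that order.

#949667, #dde709

#e2ec03 is rgb(226, 236, 3).
80% tone:
  R: 226 − 78.4 = 147.6 → 148
  G: 236 + 0.8×(128−236) = 236 − 86.4 = 149.6 → 150
  B: 3 + 0.8×(128−3) = 3 + 100 = 103 → 103
  → #949667
5% tone:
  R: 226 − 4.9 = 221.1 → 221
  G: 236 − 5.4 = 230.6 → 231
  B: 3 + 0.05×(128−3) = 3 + 6.25 = 9.25 → 9
  → #dde709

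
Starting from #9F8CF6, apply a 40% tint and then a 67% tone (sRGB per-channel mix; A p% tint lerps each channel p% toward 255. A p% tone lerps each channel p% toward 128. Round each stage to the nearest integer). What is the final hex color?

#9F8CF6 is rgb(159, 140, 246).
A 40% tint moves each channel 40% toward 255:
  R: 159 + 38.4 = 197.4 → 197
  G: 140 + 0.4×(255−140) = 140 + 46 = 186 → 186
  B: 246 + 3.6 = 249.6 → 250
After the tint: rgb(197, 186, 250) = #C5BAFA.
Per channel, c → c + 0.67(128 − c):
  R: 197 + 0.67×(128−197) = 197 − 46.23 = 150.77 → 151
  G: 186 − 38.86 = 147.14 → 147
  B: 250 − 81.74 = 168.26 → 168
rgb(151, 147, 168) = #9793A8.

#9793A8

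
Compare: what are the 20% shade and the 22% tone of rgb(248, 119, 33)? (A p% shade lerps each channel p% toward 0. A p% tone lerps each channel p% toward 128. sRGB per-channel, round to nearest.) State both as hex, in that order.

#C65F1A, #DE7936

20% shade:
  R: 248 − 49.6 = 198.4 → 198
  G: 119 − 23.8 = 95.2 → 95
  B: 33 + 0.2×(0−33) = 33 − 6.6 = 26.4 → 26
  → #C65F1A
22% tone:
  R: 248 + 0.22×(128−248) = 248 − 26.4 = 221.6 → 222
  G: 119 + 1.98 = 120.98 → 121
  B: 33 + 0.22×(128−33) = 33 + 20.9 = 53.9 → 54
  → #DE7936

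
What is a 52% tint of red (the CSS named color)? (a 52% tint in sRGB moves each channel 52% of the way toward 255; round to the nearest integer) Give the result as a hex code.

CSS red is rgb(255, 0, 0).
Lerp each channel 52% toward 255:
  R: 255 + 0.52×(255−255) = 255 + 0 = 255 → 255
  G: 0 + 0.52×(255−0) = 0 + 132.6 = 132.6 → 133
  B: 0 + 132.6 = 132.6 → 133
rgb(255, 133, 133) = #FF8585.

#FF8585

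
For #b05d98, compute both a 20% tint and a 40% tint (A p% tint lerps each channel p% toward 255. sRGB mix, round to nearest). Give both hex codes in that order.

#c07dad, #d09ec1

#b05d98 is rgb(176, 93, 152).
20% tint:
  R: 176 + 0.2×(255−176) = 176 + 15.8 = 191.8 → 192
  G: 93 + 0.2×(255−93) = 93 + 32.4 = 125.4 → 125
  B: 152 + 0.2×(255−152) = 152 + 20.6 = 172.6 → 173
  → #c07dad
40% tint:
  R: 176 + 0.4×(255−176) = 176 + 31.6 = 207.6 → 208
  G: 93 + 0.4×(255−93) = 93 + 64.8 = 157.8 → 158
  B: 152 + 0.4×(255−152) = 152 + 41.2 = 193.2 → 193
  → #d09ec1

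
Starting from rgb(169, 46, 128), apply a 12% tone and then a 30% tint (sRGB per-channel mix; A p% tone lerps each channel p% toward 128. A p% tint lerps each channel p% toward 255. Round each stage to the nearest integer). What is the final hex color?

#bf74a6

Lerp each channel 12% toward 128:
  R: 169 − 4.92 = 164.08 → 164
  G: 46 + 0.12×(128−46) = 46 + 9.84 = 55.84 → 56
  B: 128 + 0 = 128 → 128
After the tone: rgb(164, 56, 128) = #a43880.
Per channel, c → c + 0.3(255 − c):
  R: 164 + 0.3×(255−164) = 164 + 27.3 = 191.3 → 191
  G: 56 + 59.7 = 115.7 → 116
  B: 128 + 38.1 = 166.1 → 166
rgb(191, 116, 166) = #bf74a6.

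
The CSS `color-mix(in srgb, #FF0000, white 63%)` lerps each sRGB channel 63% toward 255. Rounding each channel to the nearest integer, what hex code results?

#FFA1A1

#FF0000 is rgb(255, 0, 0).
A 63% tint moves each channel 63% toward 255:
  R: 255 + 0 = 255 → 255
  G: 0 + 160.65 = 160.65 → 161
  B: 0 + 0.63×(255−0) = 0 + 160.65 = 160.65 → 161
rgb(255, 161, 161) = #FFA1A1.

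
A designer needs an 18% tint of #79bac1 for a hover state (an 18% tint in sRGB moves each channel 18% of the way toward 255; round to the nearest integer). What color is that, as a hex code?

#79bac1 is rgb(121, 186, 193).
Per channel, c → c + 0.18(255 − c):
  R: 121 + 24.12 = 145.12 → 145
  G: 186 + 0.18×(255−186) = 186 + 12.42 = 198.42 → 198
  B: 193 + 0.18×(255−193) = 193 + 11.16 = 204.16 → 204
rgb(145, 198, 204) = #91c6cc.

#91c6cc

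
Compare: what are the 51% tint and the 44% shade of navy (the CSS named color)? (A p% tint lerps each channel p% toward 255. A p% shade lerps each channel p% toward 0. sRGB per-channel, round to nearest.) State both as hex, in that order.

CSS navy is rgb(0, 0, 128).
51% tint:
  R: 0 + 130.05 = 130.05 → 130
  G: 0 + 130.05 = 130.05 → 130
  B: 128 + 0.51×(255−128) = 128 + 64.77 = 192.77 → 193
  → #8282c1
44% shade:
  R: 0 + 0.44×(0−0) = 0 + 0 = 0 → 0
  G: 0 + 0 = 0 → 0
  B: 128 + 0.44×(0−128) = 128 − 56.32 = 71.68 → 72
  → #000048

#8282c1, #000048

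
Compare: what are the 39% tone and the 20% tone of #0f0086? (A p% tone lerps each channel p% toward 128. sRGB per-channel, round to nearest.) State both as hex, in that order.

#3b3284, #261a85

#0f0086 is rgb(15, 0, 134).
39% tone:
  R: 15 + 0.39×(128−15) = 15 + 44.07 = 59.07 → 59
  G: 0 + 0.39×(128−0) = 0 + 49.92 = 49.92 → 50
  B: 134 + 0.39×(128−134) = 134 − 2.34 = 131.66 → 132
  → #3b3284
20% tone:
  R: 15 + 22.6 = 37.6 → 38
  G: 0 + 25.6 = 25.6 → 26
  B: 134 + 0.2×(128−134) = 134 − 1.2 = 132.8 → 133
  → #261a85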